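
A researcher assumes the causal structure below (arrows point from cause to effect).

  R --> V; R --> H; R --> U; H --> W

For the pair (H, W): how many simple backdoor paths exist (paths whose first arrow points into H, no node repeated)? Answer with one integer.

0

A backdoor path from H to W is any simple undirected path whose first edge points into H (i.e. leaves H via a parent).
Parents of H: {R}.
No simple path from any parent of H reaches W without revisiting H, so there are no backdoor paths.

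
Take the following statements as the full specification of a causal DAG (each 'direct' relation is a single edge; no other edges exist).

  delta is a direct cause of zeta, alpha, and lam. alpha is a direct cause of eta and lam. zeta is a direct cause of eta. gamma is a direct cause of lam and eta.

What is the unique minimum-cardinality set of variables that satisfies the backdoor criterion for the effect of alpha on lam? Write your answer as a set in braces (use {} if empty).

Variables eligible for adjustment (non-descendants of alpha, excluding alpha and lam): {delta, gamma, zeta}.
Backdoor paths from alpha to lam:
  P1: alpha <- delta -> lam
  P2: alpha <- delta -> zeta -> eta <- gamma -> lam
The empty set is not sufficient: P1 (alpha <- delta -> lam) has no collider blocking it and no conditioned non-collider, so it is open.
Try {delta}:
  P1: blocked at fork node delta ∈ conditioning set.
  P2: blocked at fork node delta ∈ conditioning set.
{delta} contains no descendant of alpha and blocks every backdoor path.
No other singleton works — e.g. {gamma} leaves P1 open — so {delta} is the unique smallest valid adjustment set.

{delta}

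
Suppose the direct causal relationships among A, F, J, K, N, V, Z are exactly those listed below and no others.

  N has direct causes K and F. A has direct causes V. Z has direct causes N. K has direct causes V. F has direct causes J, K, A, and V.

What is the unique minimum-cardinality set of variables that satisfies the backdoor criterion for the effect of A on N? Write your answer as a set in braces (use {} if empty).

Variables eligible for adjustment (non-descendants of A, excluding A and N): {J, K, V}.
Backdoor paths from A to N:
  P1: A <- V -> K -> F -> N
  P2: A <- V -> K -> N
  P3: A <- V -> F <- K -> N
  P4: A <- V -> F -> N
The empty set is not sufficient: P1 (A <- V -> K -> F -> N) has no collider blocking it and no conditioned non-collider, so it is open.
Try {V}:
  P1: blocked at fork node V ∈ conditioning set.
  P2: blocked at fork node V ∈ conditioning set.
  P3: blocked at fork node V ∈ conditioning set.
  P4: blocked at fork node V ∈ conditioning set.
{V} contains no descendant of A and blocks every backdoor path.
No other singleton works — e.g. {K} leaves P4 open — so {V} is the unique smallest valid adjustment set.

{V}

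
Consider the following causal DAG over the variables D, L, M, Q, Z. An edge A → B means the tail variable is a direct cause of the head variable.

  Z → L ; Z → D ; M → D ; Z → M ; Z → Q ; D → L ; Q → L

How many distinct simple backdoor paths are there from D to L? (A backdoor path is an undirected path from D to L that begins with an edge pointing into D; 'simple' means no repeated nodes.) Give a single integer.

A backdoor path from D to L is any simple undirected path whose first edge points into D (i.e. leaves D via a parent).
Parents of D: {M, Z}.
Enumerating:
  P1: D <- Z -> Q -> L
  P2: D <- Z -> L
  P3: D <- M <- Z -> Q -> L
  P4: D <- M <- Z -> L
That exhausts the simple backdoor paths. Count: 4.

4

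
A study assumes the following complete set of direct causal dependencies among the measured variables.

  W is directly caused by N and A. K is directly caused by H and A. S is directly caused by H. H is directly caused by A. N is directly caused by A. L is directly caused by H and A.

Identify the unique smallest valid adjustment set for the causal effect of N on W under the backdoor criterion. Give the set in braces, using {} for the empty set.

Variables eligible for adjustment (non-descendants of N, excluding N and W): {A, H, K, L, S}.
Backdoor paths from N to W:
  P1: N <- A -> W
The empty set is not sufficient: P1 (N <- A -> W) has no collider blocking it and no conditioned non-collider, so it is open.
Try {A}:
  P1: blocked at fork node A ∈ conditioning set.
{A} contains no descendant of N and blocks every backdoor path.
No other singleton works — e.g. {H} leaves P1 open — so {A} is the unique smallest valid adjustment set.

{A}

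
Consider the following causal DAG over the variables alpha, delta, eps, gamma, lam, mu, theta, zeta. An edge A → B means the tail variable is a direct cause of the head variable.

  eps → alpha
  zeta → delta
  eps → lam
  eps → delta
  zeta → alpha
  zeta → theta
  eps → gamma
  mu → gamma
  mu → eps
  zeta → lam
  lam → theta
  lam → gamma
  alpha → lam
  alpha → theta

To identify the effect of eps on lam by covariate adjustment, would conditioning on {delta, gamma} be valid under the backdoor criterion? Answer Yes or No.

No

Backdoor paths from eps to lam (paths whose first edge points into eps):
  P1: eps <- mu -> gamma <- lam
Condition 1 (no descendant of eps in the set): FAILS — delta and gamma are descendants of eps.
Condition 2 (every backdoor path blocked by {delta, gamma}):
  P1: open — collider(s) gamma are conditioned on (or have a conditioned descendant) and no non-collider on the path is in the set.
{delta, gamma} does not satisfy the backdoor criterion.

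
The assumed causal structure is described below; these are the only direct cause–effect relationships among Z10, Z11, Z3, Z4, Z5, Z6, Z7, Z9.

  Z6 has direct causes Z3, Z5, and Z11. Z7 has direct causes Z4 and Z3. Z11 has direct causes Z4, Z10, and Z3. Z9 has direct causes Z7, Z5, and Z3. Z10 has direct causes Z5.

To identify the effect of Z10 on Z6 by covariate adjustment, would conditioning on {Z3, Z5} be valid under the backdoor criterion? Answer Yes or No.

Backdoor paths from Z10 to Z6 (paths whose first edge points into Z10):
  P1: Z10 <- Z5 -> Z9 <- Z3 -> Z7 <- Z4 -> Z11 -> Z6
  P2: Z10 <- Z5 -> Z9 <- Z3 -> Z11 -> Z6
  P3: Z10 <- Z5 -> Z9 <- Z3 -> Z6
  P4: Z10 <- Z5 -> Z9 <- Z7 <- Z4 -> Z11 <- Z3 -> Z6
  P5: Z10 <- Z5 -> Z9 <- Z7 <- Z4 -> Z11 -> Z6
  P6: Z10 <- Z5 -> Z9 <- Z7 <- Z3 -> Z11 -> Z6
  P7: Z10 <- Z5 -> Z9 <- Z7 <- Z3 -> Z6
  P8: Z10 <- Z5 -> Z6
Condition 1 (no descendant of Z10 in the set): holds — descendants of Z10 are {Z11, Z6}; none are in {Z3, Z5}.
Condition 2 (every backdoor path blocked by {Z3, Z5}):
  P1: blocked at fork node Z5 ∈ conditioning set.
  P2: blocked at fork node Z5 ∈ conditioning set.
  P3: blocked at fork node Z5 ∈ conditioning set.
  P4: blocked at fork node Z5 ∈ conditioning set.
  P5: blocked at fork node Z5 ∈ conditioning set.
  P6: blocked at fork node Z5 ∈ conditioning set.
  P7: blocked at fork node Z5 ∈ conditioning set.
  P8: blocked at fork node Z5 ∈ conditioning set.
{Z3, Z5} satisfies the backdoor criterion.

Yes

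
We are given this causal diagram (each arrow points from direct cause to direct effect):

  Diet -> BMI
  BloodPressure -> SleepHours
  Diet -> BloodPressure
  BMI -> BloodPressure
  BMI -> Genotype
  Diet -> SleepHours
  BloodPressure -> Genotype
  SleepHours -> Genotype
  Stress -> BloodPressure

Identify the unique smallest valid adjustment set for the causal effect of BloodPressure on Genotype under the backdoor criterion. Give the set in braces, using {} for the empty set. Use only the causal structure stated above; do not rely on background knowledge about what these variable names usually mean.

{BMI, Diet}

Variables eligible for adjustment (non-descendants of BloodPressure, excluding BloodPressure and Genotype): {BMI, Diet, Stress}.
Backdoor paths from BloodPressure to Genotype:
  P1: BloodPressure <- Diet -> BMI -> Genotype
  P2: BloodPressure <- Diet -> SleepHours -> Genotype
  P3: BloodPressure <- BMI <- Diet -> SleepHours -> Genotype
  P4: BloodPressure <- BMI -> Genotype
The empty set is not sufficient: P1 (BloodPressure <- Diet -> BMI -> Genotype) has no collider blocking it and no conditioned non-collider, so it is open.
Try {BMI, Diet}:
  P1: blocked at fork node Diet ∈ conditioning set.
  P2: blocked at fork node Diet ∈ conditioning set.
  P3: blocked at chain node BMI ∈ conditioning set.
  P4: blocked at fork node BMI ∈ conditioning set.
{BMI, Diet} contains no descendant of BloodPressure and blocks every backdoor path.
Every element of {BMI, Diet} is needed (dropping BMI leaves P4 open; dropping Diet leaves P2 open), so no proper subset is valid.
Among all size-2 subsets of the eligible variables, only {BMI, Diet} blocks every backdoor path, so it is the unique smallest valid adjustment set.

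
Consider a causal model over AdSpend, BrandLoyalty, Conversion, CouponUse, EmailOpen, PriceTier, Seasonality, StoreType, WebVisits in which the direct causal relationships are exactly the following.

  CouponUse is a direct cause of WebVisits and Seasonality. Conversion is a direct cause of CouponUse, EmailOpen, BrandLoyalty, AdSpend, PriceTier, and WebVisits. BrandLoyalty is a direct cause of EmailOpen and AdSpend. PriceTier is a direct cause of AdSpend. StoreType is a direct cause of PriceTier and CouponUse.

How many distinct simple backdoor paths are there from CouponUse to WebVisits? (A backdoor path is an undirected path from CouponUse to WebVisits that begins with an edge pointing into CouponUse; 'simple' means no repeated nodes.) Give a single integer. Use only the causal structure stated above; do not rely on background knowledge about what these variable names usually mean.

5

A backdoor path from CouponUse to WebVisits is any simple undirected path whose first edge points into CouponUse (i.e. leaves CouponUse via a parent).
Parents of CouponUse: {Conversion, StoreType}.
Enumerating:
  P1: CouponUse <- Conversion -> WebVisits
  P2: CouponUse <- StoreType -> PriceTier <- Conversion -> WebVisits
  P3: CouponUse <- StoreType -> PriceTier -> AdSpend <- Conversion -> WebVisits
  P4: CouponUse <- StoreType -> PriceTier -> AdSpend <- BrandLoyalty <- Conversion -> WebVisits
  P5: CouponUse <- StoreType -> PriceTier -> AdSpend <- BrandLoyalty -> EmailOpen <- Conversion -> WebVisits
That exhausts the simple backdoor paths. Count: 5.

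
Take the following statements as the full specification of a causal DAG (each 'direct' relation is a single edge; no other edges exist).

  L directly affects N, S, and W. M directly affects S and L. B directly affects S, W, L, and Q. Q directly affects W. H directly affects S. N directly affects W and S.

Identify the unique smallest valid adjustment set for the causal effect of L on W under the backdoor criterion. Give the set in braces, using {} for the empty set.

{B}

Variables eligible for adjustment (non-descendants of L, excluding L and W): {B, H, M, Q}.
Backdoor paths from L to W:
  P1: L <- M -> S <- B -> Q -> W
  P2: L <- M -> S <- B -> W
  P3: L <- M -> S <- N -> W
  P4: L <- B -> Q -> W
  P5: L <- B -> S <- N -> W
  P6: L <- B -> W
The empty set is not sufficient: P4 (L <- B -> Q -> W) has no collider blocking it and no conditioned non-collider, so it is open.
Try {B}:
  P1: blocked at collider S (neither it nor any descendant is in the conditioning set).
  P2: blocked at collider S (neither it nor any descendant is in the conditioning set).
  P3: blocked at collider S (neither it nor any descendant is in the conditioning set).
  P4: blocked at fork node B ∈ conditioning set.
  P5: blocked at fork node B ∈ conditioning set.
  P6: blocked at fork node B ∈ conditioning set.
{B} contains no descendant of L and blocks every backdoor path.
No other singleton works — e.g. {H} leaves P4 open — so {B} is the unique smallest valid adjustment set.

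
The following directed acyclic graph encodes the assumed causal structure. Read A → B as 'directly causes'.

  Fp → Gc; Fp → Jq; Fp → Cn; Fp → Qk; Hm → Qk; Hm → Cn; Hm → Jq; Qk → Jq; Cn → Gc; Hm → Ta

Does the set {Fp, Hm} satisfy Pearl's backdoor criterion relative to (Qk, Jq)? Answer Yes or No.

Backdoor paths from Qk to Jq (paths whose first edge points into Qk):
  P1: Qk <- Fp -> Cn <- Hm -> Jq
  P2: Qk <- Fp -> Gc <- Cn <- Hm -> Jq
  P3: Qk <- Fp -> Jq
  P4: Qk <- Hm -> Cn <- Fp -> Jq
  P5: Qk <- Hm -> Cn -> Gc <- Fp -> Jq
  P6: Qk <- Hm -> Jq
Condition 1 (no descendant of Qk in the set): holds — descendants of Qk are {Jq}; none are in {Fp, Hm}.
Condition 2 (every backdoor path blocked by {Fp, Hm}):
  P1: blocked at fork node Fp ∈ conditioning set.
  P2: blocked at fork node Fp ∈ conditioning set.
  P3: blocked at fork node Fp ∈ conditioning set.
  P4: blocked at fork node Hm ∈ conditioning set.
  P5: blocked at fork node Hm ∈ conditioning set.
  P6: blocked at fork node Hm ∈ conditioning set.
{Fp, Hm} satisfies the backdoor criterion.

Yes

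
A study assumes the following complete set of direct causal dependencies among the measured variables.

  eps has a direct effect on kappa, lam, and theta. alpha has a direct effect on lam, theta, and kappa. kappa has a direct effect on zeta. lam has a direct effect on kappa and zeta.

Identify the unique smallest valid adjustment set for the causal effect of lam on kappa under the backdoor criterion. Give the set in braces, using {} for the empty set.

{alpha, eps}

Variables eligible for adjustment (non-descendants of lam, excluding lam and kappa): {alpha, eps, theta}.
Backdoor paths from lam to kappa:
  P1: lam <- eps -> kappa
  P2: lam <- eps -> theta <- alpha -> kappa
  P3: lam <- alpha -> kappa
  P4: lam <- alpha -> theta <- eps -> kappa
The empty set is not sufficient: P1 (lam <- eps -> kappa) has no collider blocking it and no conditioned non-collider, so it is open.
Try {alpha, eps}:
  P1: blocked at fork node eps ∈ conditioning set.
  P2: blocked at fork node eps ∈ conditioning set.
  P3: blocked at fork node alpha ∈ conditioning set.
  P4: blocked at fork node alpha ∈ conditioning set.
{alpha, eps} contains no descendant of lam and blocks every backdoor path.
Every element of {alpha, eps} is needed (dropping alpha leaves P3 open; dropping eps leaves P1 open), so no proper subset is valid.
Among all size-2 subsets of the eligible variables, only {alpha, eps} blocks every backdoor path, so it is the unique smallest valid adjustment set.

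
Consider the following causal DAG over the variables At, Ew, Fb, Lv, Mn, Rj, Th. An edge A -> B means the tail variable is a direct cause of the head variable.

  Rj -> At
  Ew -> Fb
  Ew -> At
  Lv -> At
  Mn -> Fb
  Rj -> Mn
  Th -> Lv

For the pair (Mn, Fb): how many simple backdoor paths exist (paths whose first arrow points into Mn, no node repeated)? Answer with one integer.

A backdoor path from Mn to Fb is any simple undirected path whose first edge points into Mn (i.e. leaves Mn via a parent).
Parents of Mn: {Rj}.
Enumerating:
  P1: Mn <- Rj -> At <- Ew -> Fb
That exhausts the simple backdoor paths. Count: 1.

1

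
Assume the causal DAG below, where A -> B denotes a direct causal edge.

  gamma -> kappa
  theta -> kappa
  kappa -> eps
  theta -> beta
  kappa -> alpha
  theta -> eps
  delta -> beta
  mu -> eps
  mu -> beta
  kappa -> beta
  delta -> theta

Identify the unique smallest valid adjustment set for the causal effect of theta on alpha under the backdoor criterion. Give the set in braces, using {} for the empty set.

Variables eligible for adjustment (non-descendants of theta, excluding theta and alpha): {delta, gamma, mu}.
Backdoor paths from theta to alpha:
  P1: theta <- delta -> beta <- mu -> eps <- kappa -> alpha
  P2: theta <- delta -> beta <- kappa -> alpha
Each backdoor path contains an unconditioned collider, so every path is already blocked with the empty conditioning set:
  P1: blocked at collider beta (neither it nor any descendant is in the conditioning set).
  P2: blocked at collider beta (neither it nor any descendant is in the conditioning set).
The empty set is therefore the unique smallest valid set.

{}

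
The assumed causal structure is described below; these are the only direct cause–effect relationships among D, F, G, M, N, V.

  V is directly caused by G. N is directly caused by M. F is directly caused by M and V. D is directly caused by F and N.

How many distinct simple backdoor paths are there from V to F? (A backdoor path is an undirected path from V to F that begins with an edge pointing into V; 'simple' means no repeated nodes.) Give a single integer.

A backdoor path from V to F is any simple undirected path whose first edge points into V (i.e. leaves V via a parent).
Parents of V: {G}.
No simple path from any parent of V reaches F without revisiting V, so there are no backdoor paths.

0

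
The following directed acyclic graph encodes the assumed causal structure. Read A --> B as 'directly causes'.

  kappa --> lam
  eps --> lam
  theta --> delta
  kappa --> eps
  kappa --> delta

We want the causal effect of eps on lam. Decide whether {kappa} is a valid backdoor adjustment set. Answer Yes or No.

Backdoor paths from eps to lam (paths whose first edge points into eps):
  P1: eps <- kappa -> lam
Condition 1 (no descendant of eps in the set): holds — descendants of eps are {lam}; none are in {kappa}.
Condition 2 (every backdoor path blocked by {kappa}):
  P1: blocked at fork node kappa ∈ conditioning set.
{kappa} satisfies the backdoor criterion.

Yes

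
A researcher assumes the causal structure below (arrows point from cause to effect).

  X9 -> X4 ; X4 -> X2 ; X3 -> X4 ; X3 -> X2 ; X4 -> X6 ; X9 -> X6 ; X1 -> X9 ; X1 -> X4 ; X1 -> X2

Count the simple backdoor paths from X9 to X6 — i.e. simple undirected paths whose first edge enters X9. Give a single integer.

A backdoor path from X9 to X6 is any simple undirected path whose first edge points into X9 (i.e. leaves X9 via a parent).
Parents of X9: {X1}.
Enumerating:
  P1: X9 <- X1 -> X4 -> X6
  P2: X9 <- X1 -> X2 <- X3 -> X4 -> X6
  P3: X9 <- X1 -> X2 <- X4 -> X6
That exhausts the simple backdoor paths. Count: 3.

3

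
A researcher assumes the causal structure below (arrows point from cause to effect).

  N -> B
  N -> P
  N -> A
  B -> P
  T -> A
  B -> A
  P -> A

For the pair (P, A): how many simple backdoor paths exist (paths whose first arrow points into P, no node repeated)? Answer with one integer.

A backdoor path from P to A is any simple undirected path whose first edge points into P (i.e. leaves P via a parent).
Parents of P: {B, N}.
Enumerating:
  P1: P <- N -> B -> A
  P2: P <- N -> A
  P3: P <- B <- N -> A
  P4: P <- B -> A
That exhausts the simple backdoor paths. Count: 4.

4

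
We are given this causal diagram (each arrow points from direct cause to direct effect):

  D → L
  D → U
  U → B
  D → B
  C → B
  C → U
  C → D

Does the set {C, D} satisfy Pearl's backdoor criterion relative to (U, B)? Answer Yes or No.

Yes

Backdoor paths from U to B (paths whose first edge points into U):
  P1: U <- C -> D -> B
  P2: U <- C -> B
  P3: U <- D <- C -> B
  P4: U <- D -> B
Condition 1 (no descendant of U in the set): holds — descendants of U are {B}; none are in {C, D}.
Condition 2 (every backdoor path blocked by {C, D}):
  P1: blocked at fork node C ∈ conditioning set.
  P2: blocked at fork node C ∈ conditioning set.
  P3: blocked at chain node D ∈ conditioning set.
  P4: blocked at fork node D ∈ conditioning set.
{C, D} satisfies the backdoor criterion.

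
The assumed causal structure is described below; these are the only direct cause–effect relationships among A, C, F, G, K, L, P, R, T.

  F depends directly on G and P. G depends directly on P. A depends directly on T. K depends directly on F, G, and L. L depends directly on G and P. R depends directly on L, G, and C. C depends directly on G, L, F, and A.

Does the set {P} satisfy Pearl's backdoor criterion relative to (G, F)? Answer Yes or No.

Yes

Backdoor paths from G to F (paths whose first edge points into G):
  P1: G <- P -> F
  P2: G <- P -> L -> K <- F
  P3: G <- P -> L -> C <- F
  P4: G <- P -> L -> R <- C <- F
Condition 1 (no descendant of G in the set): holds — descendants of G are {C, F, K, L, R}; none are in {P}.
Condition 2 (every backdoor path blocked by {P}):
  P1: blocked at fork node P ∈ conditioning set.
  P2: blocked at fork node P ∈ conditioning set.
  P3: blocked at fork node P ∈ conditioning set.
  P4: blocked at fork node P ∈ conditioning set.
{P} satisfies the backdoor criterion.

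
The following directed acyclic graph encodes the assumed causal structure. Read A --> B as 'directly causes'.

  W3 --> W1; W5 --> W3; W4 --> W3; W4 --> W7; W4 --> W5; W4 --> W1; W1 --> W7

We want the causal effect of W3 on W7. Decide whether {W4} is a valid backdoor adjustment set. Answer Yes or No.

Backdoor paths from W3 to W7 (paths whose first edge points into W3):
  P1: W3 <- W4 -> W1 -> W7
  P2: W3 <- W4 -> W7
  P3: W3 <- W5 <- W4 -> W1 -> W7
  P4: W3 <- W5 <- W4 -> W7
Condition 1 (no descendant of W3 in the set): holds — descendants of W3 are {W1, W7}; none are in {W4}.
Condition 2 (every backdoor path blocked by {W4}):
  P1: blocked at fork node W4 ∈ conditioning set.
  P2: blocked at fork node W4 ∈ conditioning set.
  P3: blocked at fork node W4 ∈ conditioning set.
  P4: blocked at fork node W4 ∈ conditioning set.
{W4} satisfies the backdoor criterion.

Yes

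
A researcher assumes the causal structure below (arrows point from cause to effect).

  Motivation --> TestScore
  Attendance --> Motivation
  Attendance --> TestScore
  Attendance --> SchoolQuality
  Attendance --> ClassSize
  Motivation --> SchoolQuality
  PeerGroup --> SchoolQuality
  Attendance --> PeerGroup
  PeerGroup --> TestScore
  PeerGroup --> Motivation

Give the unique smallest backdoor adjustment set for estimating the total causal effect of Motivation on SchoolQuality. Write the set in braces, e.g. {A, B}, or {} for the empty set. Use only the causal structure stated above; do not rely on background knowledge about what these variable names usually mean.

Variables eligible for adjustment (non-descendants of Motivation, excluding Motivation and SchoolQuality): {Attendance, ClassSize, PeerGroup}.
Backdoor paths from Motivation to SchoolQuality:
  P1: Motivation <- Attendance -> PeerGroup -> SchoolQuality
  P2: Motivation <- Attendance -> TestScore <- PeerGroup -> SchoolQuality
  P3: Motivation <- Attendance -> SchoolQuality
  P4: Motivation <- PeerGroup <- Attendance -> SchoolQuality
  P5: Motivation <- PeerGroup -> TestScore <- Attendance -> SchoolQuality
  P6: Motivation <- PeerGroup -> SchoolQuality
The empty set is not sufficient: P1 (Motivation <- Attendance -> PeerGroup -> SchoolQuality) has no collider blocking it and no conditioned non-collider, so it is open.
Try {Attendance, PeerGroup}:
  P1: blocked at fork node Attendance ∈ conditioning set.
  P2: blocked at fork node Attendance ∈ conditioning set.
  P3: blocked at fork node Attendance ∈ conditioning set.
  P4: blocked at chain node PeerGroup ∈ conditioning set.
  P5: blocked at fork node PeerGroup ∈ conditioning set.
  P6: blocked at fork node PeerGroup ∈ conditioning set.
{Attendance, PeerGroup} contains no descendant of Motivation and blocks every backdoor path.
Every element of {Attendance, PeerGroup} is needed (dropping Attendance leaves P3 open; dropping PeerGroup leaves P6 open), so no proper subset is valid.
Among all size-2 subsets of the eligible variables, only {Attendance, PeerGroup} blocks every backdoor path, so it is the unique smallest valid adjustment set.

{Attendance, PeerGroup}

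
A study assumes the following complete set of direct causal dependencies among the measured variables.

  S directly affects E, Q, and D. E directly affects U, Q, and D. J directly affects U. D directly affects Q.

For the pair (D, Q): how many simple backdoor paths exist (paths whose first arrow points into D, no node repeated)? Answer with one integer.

4

A backdoor path from D to Q is any simple undirected path whose first edge points into D (i.e. leaves D via a parent).
Parents of D: {E, S}.
Enumerating:
  P1: D <- S -> E -> Q
  P2: D <- S -> Q
  P3: D <- E <- S -> Q
  P4: D <- E -> Q
That exhausts the simple backdoor paths. Count: 4.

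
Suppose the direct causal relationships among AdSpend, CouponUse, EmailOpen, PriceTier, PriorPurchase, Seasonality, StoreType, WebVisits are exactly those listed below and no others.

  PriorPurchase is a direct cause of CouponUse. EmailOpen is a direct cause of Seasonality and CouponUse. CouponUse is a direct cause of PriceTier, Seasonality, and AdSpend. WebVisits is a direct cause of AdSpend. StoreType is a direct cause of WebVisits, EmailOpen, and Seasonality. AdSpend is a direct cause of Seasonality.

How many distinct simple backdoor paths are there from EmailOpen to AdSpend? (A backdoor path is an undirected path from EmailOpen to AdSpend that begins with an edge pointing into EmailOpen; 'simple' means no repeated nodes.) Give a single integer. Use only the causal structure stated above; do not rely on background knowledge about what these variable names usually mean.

A backdoor path from EmailOpen to AdSpend is any simple undirected path whose first edge points into EmailOpen (i.e. leaves EmailOpen via a parent).
Parents of EmailOpen: {StoreType}.
Enumerating:
  P1: EmailOpen <- StoreType -> WebVisits -> AdSpend
  P2: EmailOpen <- StoreType -> Seasonality <- CouponUse -> AdSpend
  P3: EmailOpen <- StoreType -> Seasonality <- AdSpend
That exhausts the simple backdoor paths. Count: 3.

3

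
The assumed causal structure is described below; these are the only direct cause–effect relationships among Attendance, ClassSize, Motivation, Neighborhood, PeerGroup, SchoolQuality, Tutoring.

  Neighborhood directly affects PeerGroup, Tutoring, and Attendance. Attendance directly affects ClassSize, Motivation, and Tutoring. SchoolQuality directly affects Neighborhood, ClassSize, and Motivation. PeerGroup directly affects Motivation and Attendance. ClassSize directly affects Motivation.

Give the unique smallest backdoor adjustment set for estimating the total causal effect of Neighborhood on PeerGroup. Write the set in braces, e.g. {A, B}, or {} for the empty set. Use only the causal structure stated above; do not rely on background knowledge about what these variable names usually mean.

Variables eligible for adjustment (non-descendants of Neighborhood, excluding Neighborhood and PeerGroup): {SchoolQuality}.
Backdoor paths from Neighborhood to PeerGroup:
  P1: Neighborhood <- SchoolQuality -> ClassSize <- Attendance <- PeerGroup
  P2: Neighborhood <- SchoolQuality -> ClassSize <- Attendance -> Motivation <- PeerGroup
  P3: Neighborhood <- SchoolQuality -> ClassSize -> Motivation <- PeerGroup
  P4: Neighborhood <- SchoolQuality -> ClassSize -> Motivation <- Attendance <- PeerGroup
  P5: Neighborhood <- SchoolQuality -> Motivation <- PeerGroup
  P6: Neighborhood <- SchoolQuality -> Motivation <- Attendance <- PeerGroup
  P7: Neighborhood <- SchoolQuality -> Motivation <- ClassSize <- Attendance <- PeerGroup
Each backdoor path contains an unconditioned collider, so every path is already blocked with the empty conditioning set:
  P1: blocked at collider ClassSize (neither it nor any descendant is in the conditioning set).
  P2: blocked at collider ClassSize (neither it nor any descendant is in the conditioning set).
  P3: blocked at collider Motivation (neither it nor any descendant is in the conditioning set).
  P4: blocked at collider Motivation (neither it nor any descendant is in the conditioning set).
  P5: blocked at collider Motivation (neither it nor any descendant is in the conditioning set).
  P6: blocked at collider Motivation (neither it nor any descendant is in the conditioning set).
  P7: blocked at collider Motivation (neither it nor any descendant is in the conditioning set).
The empty set is therefore the unique smallest valid set.

{}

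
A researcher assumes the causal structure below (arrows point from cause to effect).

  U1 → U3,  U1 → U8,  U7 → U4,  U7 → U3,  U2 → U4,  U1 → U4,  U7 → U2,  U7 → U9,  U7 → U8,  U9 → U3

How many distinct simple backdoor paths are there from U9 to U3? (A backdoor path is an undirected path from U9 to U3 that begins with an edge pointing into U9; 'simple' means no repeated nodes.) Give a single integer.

A backdoor path from U9 to U3 is any simple undirected path whose first edge points into U9 (i.e. leaves U9 via a parent).
Parents of U9: {U7}.
Enumerating:
  P1: U9 <- U7 -> U2 -> U4 <- U1 -> U3
  P2: U9 <- U7 -> U4 <- U1 -> U3
  P3: U9 <- U7 -> U8 <- U1 -> U3
  P4: U9 <- U7 -> U3
That exhausts the simple backdoor paths. Count: 4.

4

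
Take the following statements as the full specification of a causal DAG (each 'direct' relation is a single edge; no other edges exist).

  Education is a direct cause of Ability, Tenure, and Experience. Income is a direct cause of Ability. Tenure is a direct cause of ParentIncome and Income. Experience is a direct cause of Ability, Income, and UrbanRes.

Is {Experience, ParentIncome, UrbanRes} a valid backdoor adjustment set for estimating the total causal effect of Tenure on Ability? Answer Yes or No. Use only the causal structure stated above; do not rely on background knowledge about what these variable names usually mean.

Backdoor paths from Tenure to Ability (paths whose first edge points into Tenure):
  P1: Tenure <- Education -> Experience -> Income -> Ability
  P2: Tenure <- Education -> Experience -> Ability
  P3: Tenure <- Education -> Ability
Condition 1 (no descendant of Tenure in the set): FAILS — ParentIncome is a descendant of Tenure.
Condition 2 (every backdoor path blocked by {Experience, ParentIncome, UrbanRes}):
  P1: blocked at chain node Experience ∈ conditioning set.
  P2: blocked at chain node Experience ∈ conditioning set.
  P3: open — no interior node is in the conditioning set.
{Experience, ParentIncome, UrbanRes} does not satisfy the backdoor criterion.

No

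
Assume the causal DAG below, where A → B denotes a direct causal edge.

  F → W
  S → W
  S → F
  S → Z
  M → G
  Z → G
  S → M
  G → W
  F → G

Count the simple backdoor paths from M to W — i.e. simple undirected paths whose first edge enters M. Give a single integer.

A backdoor path from M to W is any simple undirected path whose first edge points into M (i.e. leaves M via a parent).
Parents of M: {S}.
Enumerating:
  P1: M <- S -> Z -> G <- F -> W
  P2: M <- S -> Z -> G -> W
  P3: M <- S -> F -> G -> W
  P4: M <- S -> F -> W
  P5: M <- S -> W
That exhausts the simple backdoor paths. Count: 5.

5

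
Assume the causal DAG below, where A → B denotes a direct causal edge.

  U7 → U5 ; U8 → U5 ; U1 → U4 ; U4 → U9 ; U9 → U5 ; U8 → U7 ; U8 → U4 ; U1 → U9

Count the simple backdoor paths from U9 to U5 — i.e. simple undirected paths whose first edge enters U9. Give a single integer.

A backdoor path from U9 to U5 is any simple undirected path whose first edge points into U9 (i.e. leaves U9 via a parent).
Parents of U9: {U1, U4}.
Enumerating:
  P1: U9 <- U1 -> U4 <- U8 -> U7 -> U5
  P2: U9 <- U1 -> U4 <- U8 -> U5
  P3: U9 <- U4 <- U8 -> U7 -> U5
  P4: U9 <- U4 <- U8 -> U5
That exhausts the simple backdoor paths. Count: 4.

4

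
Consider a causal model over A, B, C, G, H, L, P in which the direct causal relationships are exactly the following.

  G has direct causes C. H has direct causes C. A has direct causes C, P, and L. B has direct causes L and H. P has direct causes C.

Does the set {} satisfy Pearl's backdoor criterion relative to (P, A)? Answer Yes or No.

Backdoor paths from P to A (paths whose first edge points into P):
  P1: P <- C -> H -> B <- L -> A
  P2: P <- C -> A
Condition 1 (no descendant of P in the set): holds — descendants of P are {A}; none are in {}.
Condition 2 (every backdoor path blocked by {}):
  P1: blocked at collider B (neither it nor any descendant is in the conditioning set).
  P2: open — no interior node is in the conditioning set.
{} does not satisfy the backdoor criterion.

No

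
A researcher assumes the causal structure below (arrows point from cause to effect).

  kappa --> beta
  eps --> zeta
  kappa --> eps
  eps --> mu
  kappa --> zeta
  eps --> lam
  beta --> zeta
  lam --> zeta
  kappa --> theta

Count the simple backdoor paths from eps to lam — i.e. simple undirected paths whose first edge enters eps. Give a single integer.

2

A backdoor path from eps to lam is any simple undirected path whose first edge points into eps (i.e. leaves eps via a parent).
Parents of eps: {kappa}.
Enumerating:
  P1: eps <- kappa -> beta -> zeta <- lam
  P2: eps <- kappa -> zeta <- lam
That exhausts the simple backdoor paths. Count: 2.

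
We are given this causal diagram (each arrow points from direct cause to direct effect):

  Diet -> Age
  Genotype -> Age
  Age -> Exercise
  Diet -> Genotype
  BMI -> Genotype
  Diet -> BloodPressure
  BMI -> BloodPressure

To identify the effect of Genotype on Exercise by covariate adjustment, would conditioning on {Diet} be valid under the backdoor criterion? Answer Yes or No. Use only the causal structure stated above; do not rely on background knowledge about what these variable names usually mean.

Yes

Backdoor paths from Genotype to Exercise (paths whose first edge points into Genotype):
  P1: Genotype <- Diet -> Age -> Exercise
  P2: Genotype <- BMI -> BloodPressure <- Diet -> Age -> Exercise
Condition 1 (no descendant of Genotype in the set): holds — descendants of Genotype are {Age, Exercise}; none are in {Diet}.
Condition 2 (every backdoor path blocked by {Diet}):
  P1: blocked at fork node Diet ∈ conditioning set.
  P2: blocked at collider BloodPressure (neither it nor any descendant is in the conditioning set).
{Diet} satisfies the backdoor criterion.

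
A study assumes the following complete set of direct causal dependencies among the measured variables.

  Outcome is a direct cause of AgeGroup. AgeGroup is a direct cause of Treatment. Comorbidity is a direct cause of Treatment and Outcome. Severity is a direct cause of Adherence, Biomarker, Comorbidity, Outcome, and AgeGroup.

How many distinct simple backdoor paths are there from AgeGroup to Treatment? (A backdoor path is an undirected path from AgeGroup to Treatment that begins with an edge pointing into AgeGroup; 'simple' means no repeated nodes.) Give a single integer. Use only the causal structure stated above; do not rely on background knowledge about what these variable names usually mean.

A backdoor path from AgeGroup to Treatment is any simple undirected path whose first edge points into AgeGroup (i.e. leaves AgeGroup via a parent).
Parents of AgeGroup: {Outcome, Severity}.
Enumerating:
  P1: AgeGroup <- Severity -> Comorbidity -> Treatment
  P2: AgeGroup <- Severity -> Outcome <- Comorbidity -> Treatment
  P3: AgeGroup <- Outcome <- Severity -> Comorbidity -> Treatment
  P4: AgeGroup <- Outcome <- Comorbidity -> Treatment
That exhausts the simple backdoor paths. Count: 4.

4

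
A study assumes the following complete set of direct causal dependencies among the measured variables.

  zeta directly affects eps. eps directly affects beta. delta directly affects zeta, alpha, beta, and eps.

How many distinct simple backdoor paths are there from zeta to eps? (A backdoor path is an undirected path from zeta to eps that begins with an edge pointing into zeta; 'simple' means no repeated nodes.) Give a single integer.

A backdoor path from zeta to eps is any simple undirected path whose first edge points into zeta (i.e. leaves zeta via a parent).
Parents of zeta: {delta}.
Enumerating:
  P1: zeta <- delta -> eps
  P2: zeta <- delta -> beta <- eps
That exhausts the simple backdoor paths. Count: 2.

2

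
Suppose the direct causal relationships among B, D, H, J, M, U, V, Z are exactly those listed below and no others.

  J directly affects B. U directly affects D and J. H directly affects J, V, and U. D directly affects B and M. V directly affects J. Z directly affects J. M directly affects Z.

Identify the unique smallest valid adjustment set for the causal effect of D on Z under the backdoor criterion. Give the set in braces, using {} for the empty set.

Variables eligible for adjustment (non-descendants of D, excluding D and Z): {H, U, V}.
Backdoor paths from D to Z:
  P1: D <- U <- H -> V -> J <- Z
  P2: D <- U <- H -> J <- Z
  P3: D <- U -> J <- Z
Each backdoor path contains an unconditioned collider, so every path is already blocked with the empty conditioning set:
  P1: blocked at collider J (neither it nor any descendant is in the conditioning set).
  P2: blocked at collider J (neither it nor any descendant is in the conditioning set).
  P3: blocked at collider J (neither it nor any descendant is in the conditioning set).
The empty set is therefore the unique smallest valid set.

{}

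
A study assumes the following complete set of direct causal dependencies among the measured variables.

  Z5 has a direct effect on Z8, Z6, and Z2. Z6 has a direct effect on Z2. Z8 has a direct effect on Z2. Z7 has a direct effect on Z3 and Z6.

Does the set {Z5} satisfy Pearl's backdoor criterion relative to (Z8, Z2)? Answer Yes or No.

Yes

Backdoor paths from Z8 to Z2 (paths whose first edge points into Z8):
  P1: Z8 <- Z5 -> Z6 -> Z2
  P2: Z8 <- Z5 -> Z2
Condition 1 (no descendant of Z8 in the set): holds — descendants of Z8 are {Z2}; none are in {Z5}.
Condition 2 (every backdoor path blocked by {Z5}):
  P1: blocked at fork node Z5 ∈ conditioning set.
  P2: blocked at fork node Z5 ∈ conditioning set.
{Z5} satisfies the backdoor criterion.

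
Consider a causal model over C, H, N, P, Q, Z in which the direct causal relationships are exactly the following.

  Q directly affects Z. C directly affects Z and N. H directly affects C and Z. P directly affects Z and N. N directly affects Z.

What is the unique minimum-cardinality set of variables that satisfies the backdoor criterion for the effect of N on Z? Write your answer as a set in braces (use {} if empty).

Variables eligible for adjustment (non-descendants of N, excluding N and Z): {C, H, P, Q}.
Backdoor paths from N to Z:
  P1: N <- P -> Z
  P2: N <- C <- H -> Z
  P3: N <- C -> Z
The empty set is not sufficient: P1 (N <- P -> Z) has no collider blocking it and no conditioned non-collider, so it is open.
Try {C, P}:
  P1: blocked at fork node P ∈ conditioning set.
  P2: blocked at chain node C ∈ conditioning set.
  P3: blocked at fork node C ∈ conditioning set.
{C, P} contains no descendant of N and blocks every backdoor path.
Every element of {C, P} is needed (dropping C leaves P2 open; dropping P leaves P1 open), so no proper subset is valid.
Among all size-2 subsets of the eligible variables, only {C, P} blocks every backdoor path, so it is the unique smallest valid adjustment set.

{C, P}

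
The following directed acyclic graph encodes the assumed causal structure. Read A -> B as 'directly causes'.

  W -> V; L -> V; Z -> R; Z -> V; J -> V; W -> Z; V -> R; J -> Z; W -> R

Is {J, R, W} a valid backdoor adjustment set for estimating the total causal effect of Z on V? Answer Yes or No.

Backdoor paths from Z to V (paths whose first edge points into Z):
  P1: Z <- J -> V
  P2: Z <- W -> V
  P3: Z <- W -> R <- V
Condition 1 (no descendant of Z in the set): FAILS — R is a descendant of Z.
Condition 2 (every backdoor path blocked by {J, R, W}):
  P1: blocked at fork node J ∈ conditioning set.
  P2: blocked at fork node W ∈ conditioning set.
  P3: blocked at fork node W ∈ conditioning set.
{J, R, W} does not satisfy the backdoor criterion.

No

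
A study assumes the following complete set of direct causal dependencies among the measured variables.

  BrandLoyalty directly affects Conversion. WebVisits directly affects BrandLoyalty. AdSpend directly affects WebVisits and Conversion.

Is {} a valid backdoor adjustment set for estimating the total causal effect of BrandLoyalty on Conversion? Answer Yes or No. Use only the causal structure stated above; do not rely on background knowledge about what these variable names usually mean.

Backdoor paths from BrandLoyalty to Conversion (paths whose first edge points into BrandLoyalty):
  P1: BrandLoyalty <- WebVisits <- AdSpend -> Conversion
Condition 1 (no descendant of BrandLoyalty in the set): holds — descendants of BrandLoyalty are {Conversion}; none are in {}.
Condition 2 (every backdoor path blocked by {}):
  P1: open — no interior node is in the conditioning set.
{} does not satisfy the backdoor criterion.

No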